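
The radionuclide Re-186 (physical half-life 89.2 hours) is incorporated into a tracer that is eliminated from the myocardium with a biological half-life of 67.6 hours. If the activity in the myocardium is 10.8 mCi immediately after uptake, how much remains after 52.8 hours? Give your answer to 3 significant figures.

4.17 mCi

1/t_eff = 1/t_phys + 1/t_biol = 1/89.2 + 1/67.6 = 0.026004 per hour.
t_eff = 89.2 × 67.6 / (89.2 + 67.6) ≈ 38.456 hours.
Remaining = 10.8 × (1/2)^(52.8/38.456) = 10.8 × (1/2)^1.373 ≈ 4.1698 mCi.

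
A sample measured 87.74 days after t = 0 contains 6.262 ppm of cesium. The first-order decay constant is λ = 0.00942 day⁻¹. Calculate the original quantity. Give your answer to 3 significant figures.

14.3 ppm

t½ = ln 2 / λ = 0.69315 / 0.00942 ≈ 73.583 days.
Number of half-lives elapsed: n = 87.74/73.583 ≈ 1.1924.
A₀ = A × 2^n = 6.262 × 2^1.1924 = 6.262 × 2.2853 ≈ 14.311 ppm.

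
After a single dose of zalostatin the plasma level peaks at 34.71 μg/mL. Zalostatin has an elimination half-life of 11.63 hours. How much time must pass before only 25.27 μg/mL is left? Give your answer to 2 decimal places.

Fraction remaining = 25.27/34.71 ≈ 0.72803.
n = log₂(34.71/25.27) = ln(1.3736)/ln 2 ≈ 0.45793 half-lives.
t = n × t½ = 0.45793 × 11.63 ≈ 5.3257 hours.

5.33 hours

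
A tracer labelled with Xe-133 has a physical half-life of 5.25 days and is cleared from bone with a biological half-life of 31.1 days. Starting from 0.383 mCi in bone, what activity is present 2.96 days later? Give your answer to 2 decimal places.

1/t_eff = 1/t_phys + 1/t_biol = 1/5.25 + 1/31.1 = 0.22263 per day.
t_eff = 5.25 × 31.1 / (5.25 + 31.1) ≈ 4.4917 days.
Remaining = 0.383 × (1/2)^(2.96/4.4917) = 0.383 × (1/2)^0.65899 ≈ 0.24256 mCi.

0.24 mCi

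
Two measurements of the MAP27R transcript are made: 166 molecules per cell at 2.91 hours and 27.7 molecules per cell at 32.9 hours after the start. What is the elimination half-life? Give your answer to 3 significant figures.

11.6 hours

Over Δt = 32.9 − 2.91 = 29.99 hours, the level fell by a factor of 166/27.7 ≈ 5.9928.
n = log₂(5.9928) ≈ 2.5832 half-lives, so t½ = 29.99/2.5832 ≈ 11.61 hours.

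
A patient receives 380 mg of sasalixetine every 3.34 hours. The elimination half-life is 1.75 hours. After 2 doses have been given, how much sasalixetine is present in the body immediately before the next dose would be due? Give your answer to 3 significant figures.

The 2 doses were given 6.68, 3.34 hours ago.
Total = 380·(1/2)^(6.68/1.75) + 380·(1/2)^(3.34/1.75)
      = 26.959 + 101.22 ≈ 128.17 mg.

128 mg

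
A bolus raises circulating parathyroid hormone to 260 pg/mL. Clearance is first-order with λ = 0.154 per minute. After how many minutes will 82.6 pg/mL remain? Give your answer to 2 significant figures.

7.4 minutes

t½ = ln 2 / λ = 0.69315 / 0.154 ≈ 4.501 minutes.
Fraction remaining = 82.6/260 ≈ 0.31769.
n = log₂(260/82.6) = ln(3.1477)/ln 2 ≈ 1.6543 half-lives.
t = n × t½ = 1.6543 × 4.501 ≈ 7.4459 minutes.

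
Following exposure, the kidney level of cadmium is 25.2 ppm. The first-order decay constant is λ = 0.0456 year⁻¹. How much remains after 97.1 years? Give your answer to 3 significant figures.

t½ = ln 2 / λ = 0.69315 / 0.0456 ≈ 15.201 years.
Number of half-lives: n = 97.1/15.201 ≈ 6.3879.
Remaining = 25.2 × (1/2)^6.3879 = 25.2 × 0.011941 ≈ 0.30092 ppm.

0.301 ppm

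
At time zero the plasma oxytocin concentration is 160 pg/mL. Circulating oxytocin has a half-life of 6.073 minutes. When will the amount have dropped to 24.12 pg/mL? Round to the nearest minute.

17 minutes

Fraction remaining = 24.12/160 ≈ 0.15075.
n = log₂(160/24.12) = ln(6.6335)/ln 2 ≈ 2.7298 half-lives.
t = n × t½ = 2.7298 × 6.073 ≈ 16.578 minutes.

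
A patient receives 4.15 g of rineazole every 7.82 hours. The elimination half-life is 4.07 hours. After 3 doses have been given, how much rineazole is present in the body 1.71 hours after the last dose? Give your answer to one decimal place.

4.1 g

The 3 doses were given 17.35, 9.53, 1.71 hours ago.
Total = 4.15·(1/2)^(17.35/4.07) + 4.15·(1/2)^(9.53/4.07) + 4.15·(1/2)^(1.71/4.07)
      = 0.21617 + 0.8188 + 3.1015 ≈ 4.1365 g.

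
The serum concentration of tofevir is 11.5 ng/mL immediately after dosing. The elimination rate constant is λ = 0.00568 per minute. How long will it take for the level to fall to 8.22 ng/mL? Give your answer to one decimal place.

59.1 minutes

t½ = ln 2 / λ = 0.69315 / 0.00568 ≈ 122.03 minutes.
Fraction remaining = 8.22/11.5 ≈ 0.71478.
n = log₂(11.5/8.22) = ln(1.399)/ln 2 ≈ 0.48442 half-lives.
t = n × t½ = 0.48442 × 122.03 ≈ 59.116 minutes.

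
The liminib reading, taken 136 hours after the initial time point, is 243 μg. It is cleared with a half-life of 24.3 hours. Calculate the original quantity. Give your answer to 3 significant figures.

11800 μg

Number of half-lives elapsed: n = 136/24.3 ≈ 5.5967.
A₀ = A × 2^n = 243 × 2^5.5967 = 243 × 48.392 ≈ 11759 μg.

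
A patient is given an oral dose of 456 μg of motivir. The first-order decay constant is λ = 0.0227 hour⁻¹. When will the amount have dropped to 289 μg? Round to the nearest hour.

t½ = ln 2 / λ = 0.69315 / 0.0227 ≈ 30.535 hours.
Fraction remaining = 289/456 ≈ 0.63377.
n = log₂(456/289) = ln(1.5779)/ln 2 ≈ 0.65796 half-lives.
t = n × t½ = 0.65796 × 30.535 ≈ 20.091 hours.

20 hours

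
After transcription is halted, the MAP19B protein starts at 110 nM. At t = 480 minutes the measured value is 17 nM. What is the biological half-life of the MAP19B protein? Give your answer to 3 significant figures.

A/A₀ = 17/110 ≈ 0.15455.
n = log₂(6.4706) ≈ 2.6939 half-lives elapsed in 480 minutes.
t½ = 480/2.6939 ≈ 178.18 minutes.

178 minutes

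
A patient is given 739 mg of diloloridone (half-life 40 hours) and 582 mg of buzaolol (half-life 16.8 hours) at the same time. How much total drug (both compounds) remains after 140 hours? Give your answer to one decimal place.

67.1 mg

diloloridone: 739 × (1/2)^(140/40) = 739 × (1/2)^3.5 ≈ 65.319 mg.
buzaolol: 582 × (1/2)^(140/16.8) = 582 × (1/2)^8.3333 ≈ 1.8044 mg.
Total = 65.319 + 1.8044 ≈ 67.123 mg.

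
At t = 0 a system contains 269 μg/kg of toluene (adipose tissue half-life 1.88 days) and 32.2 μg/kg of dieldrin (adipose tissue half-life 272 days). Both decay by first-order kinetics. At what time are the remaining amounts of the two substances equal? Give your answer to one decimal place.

5.8 days

Set 269·(1/2)^(t/1.88) = 32.2·(1/2)^(t/272).
Taking log₂: log₂(269/32.2) = t·(1/1.88 − 1/272).
log₂(8.354) = 3.0625; 1/1.88 − 1/272 = 0.52824.
t = 3.0625 / 0.52824 ≈ 5.7975 days.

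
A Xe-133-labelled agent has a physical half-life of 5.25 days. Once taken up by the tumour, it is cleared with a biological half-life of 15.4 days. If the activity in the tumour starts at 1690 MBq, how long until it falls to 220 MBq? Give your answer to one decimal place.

11.5 days

1/t_eff = 1/t_phys + 1/t_biol = 1/5.25 + 1/15.4 = 0.25541 per day.
t_eff = 5.25 × 15.4 / (5.25 + 15.4) ≈ 3.9153 days.
n = log₂(1690/220) ≈ 2.9414; t = 2.9414 × 3.9153 ≈ 11.517 days.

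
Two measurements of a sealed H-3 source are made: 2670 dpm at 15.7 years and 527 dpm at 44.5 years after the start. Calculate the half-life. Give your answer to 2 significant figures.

12 years

Over Δt = 44.5 − 15.7 = 28.8 years, the level fell by a factor of 2670/527 ≈ 5.0664.
n = log₂(5.0664) ≈ 2.341 half-lives, so t½ = 28.8/2.341 ≈ 12.303 years.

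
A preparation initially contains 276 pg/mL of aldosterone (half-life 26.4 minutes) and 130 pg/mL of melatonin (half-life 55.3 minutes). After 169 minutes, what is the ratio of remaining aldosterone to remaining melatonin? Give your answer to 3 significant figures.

aldosterone: 276 × (1/2)^(169/26.4) = 276 × (1/2)^6.4015 ≈ 3.2648 pg/mL.
melatonin: 130 × (1/2)^(169/55.3) = 130 × (1/2)^3.0561 ≈ 15.631 pg/mL.
Ratio ≈ 3.2648 / 15.631 ≈ 0.20887.

0.209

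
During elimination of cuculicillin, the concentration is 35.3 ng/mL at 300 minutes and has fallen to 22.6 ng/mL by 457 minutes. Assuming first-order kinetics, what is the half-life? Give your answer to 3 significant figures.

Over Δt = 457 − 300 = 157 minutes, the level fell by a factor of 35.3/22.6 ≈ 1.5619.
n = log₂(1.5619) ≈ 0.64335 half-lives, so t½ = 157/0.64335 ≈ 244.04 minutes.

244 minutes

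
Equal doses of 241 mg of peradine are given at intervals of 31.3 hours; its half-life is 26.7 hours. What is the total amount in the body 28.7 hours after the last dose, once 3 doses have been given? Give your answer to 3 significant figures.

The 3 doses were given 91.3, 60, 28.7 hours ago.
Total = 241·(1/2)^(91.3/26.7) + 241·(1/2)^(60/26.7) + 241·(1/2)^(28.7/26.7)
      = 22.524 + 50.763 + 114.4 ≈ 187.69 mg.

188 mg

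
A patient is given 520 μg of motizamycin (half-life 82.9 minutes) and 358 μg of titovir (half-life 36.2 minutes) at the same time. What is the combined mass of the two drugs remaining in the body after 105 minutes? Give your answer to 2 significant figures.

260 μg

motizamycin: 520 × (1/2)^(105/82.9) = 520 × (1/2)^1.2666 ≈ 216.13 μg.
titovir: 358 × (1/2)^(105/36.2) = 358 × (1/2)^2.9006 ≈ 47.943 μg.
Total = 216.13 + 47.943 ≈ 264.08 μg.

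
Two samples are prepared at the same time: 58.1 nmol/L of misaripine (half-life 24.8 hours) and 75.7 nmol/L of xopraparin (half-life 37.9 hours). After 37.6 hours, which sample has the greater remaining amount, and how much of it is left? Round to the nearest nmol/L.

xopraparin, 38 nmol/L

misaripine: 58.1 × (1/2)^1.5161 ≈ 20.313 nmol/L.
xopraparin: 75.7 × (1/2)^0.99208 ≈ 38.058 nmol/L.
Xopraparin has more remaining, at ≈ 38.058 nmol/L.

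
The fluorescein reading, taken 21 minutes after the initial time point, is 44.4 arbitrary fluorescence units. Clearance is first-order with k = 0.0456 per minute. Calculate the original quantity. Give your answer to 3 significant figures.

116 arbitrary fluorescence units

t½ = ln 2 / k = 0.69315 / 0.0456 ≈ 15.201 minutes.
Number of half-lives elapsed: n = 21/15.201 ≈ 1.3815.
A₀ = A × 2^n = 44.4 × 2^1.3815 = 44.4 × 2.6054 ≈ 115.68 arbitrary fluorescence units.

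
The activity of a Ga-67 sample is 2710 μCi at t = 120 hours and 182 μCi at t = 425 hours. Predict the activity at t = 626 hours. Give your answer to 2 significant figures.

31 μCi

Over Δt = 425 − 120 = 305 hours, the level fell by a factor of 2710/182 ≈ 14.89.
n = log₂(14.89) ≈ 3.8963 half-lives, so t½ = 305/3.8963 ≈ 78.28 hours.
From t = 425 to t = 626: 182 × (1/2)^((626−425)/78.28) ≈ 30.698 μCi.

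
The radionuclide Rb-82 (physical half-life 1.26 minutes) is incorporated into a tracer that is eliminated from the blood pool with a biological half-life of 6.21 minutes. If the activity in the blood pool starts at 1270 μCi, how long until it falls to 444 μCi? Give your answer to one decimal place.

1/t_eff = 1/t_phys + 1/t_biol = 1/1.26 + 1/6.21 = 0.95468 per minute.
t_eff = 1.26 × 6.21 / (1.26 + 6.21) ≈ 1.0475 minutes.
n = log₂(1270/444) ≈ 1.5162; t = 1.5162 × 1.0475 ≈ 1.5882 minutes.

1.6 minutes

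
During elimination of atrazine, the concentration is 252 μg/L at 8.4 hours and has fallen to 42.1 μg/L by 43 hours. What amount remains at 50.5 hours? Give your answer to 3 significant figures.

28.6 μg/L

Over Δt = 43 − 8.4 = 34.6 hours, the level fell by a factor of 252/42.1 ≈ 5.9857.
n = log₂(5.9857) ≈ 2.5815 half-lives, so t½ = 34.6/2.5815 ≈ 13.403 hours.
From t = 43 to t = 50.5: 42.1 × (1/2)^((50.5−43)/13.403) ≈ 28.565 μg/L.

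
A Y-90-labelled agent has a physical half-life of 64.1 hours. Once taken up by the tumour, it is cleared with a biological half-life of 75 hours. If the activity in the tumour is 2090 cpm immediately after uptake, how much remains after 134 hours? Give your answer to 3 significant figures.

1/t_eff = 1/t_phys + 1/t_biol = 1/64.1 + 1/75 = 0.028934 per hour.
t_eff = 64.1 × 75 / (64.1 + 75) ≈ 34.561 hours.
Remaining = 2090 × (1/2)^(134/34.561) = 2090 × (1/2)^3.8772 ≈ 142.24 cpm.

142 cpm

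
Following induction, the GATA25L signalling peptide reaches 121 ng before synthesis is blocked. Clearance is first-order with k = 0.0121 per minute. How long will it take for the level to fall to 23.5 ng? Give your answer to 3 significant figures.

t½ = ln 2 / k = 0.69315 / 0.0121 ≈ 57.285 minutes.
Fraction remaining = 23.5/121 ≈ 0.19421.
n = log₂(121/23.5) = ln(5.1489)/ln 2 ≈ 2.3643 half-lives.
t = n × t½ = 2.3643 × 57.285 ≈ 135.44 minutes.

135 minutes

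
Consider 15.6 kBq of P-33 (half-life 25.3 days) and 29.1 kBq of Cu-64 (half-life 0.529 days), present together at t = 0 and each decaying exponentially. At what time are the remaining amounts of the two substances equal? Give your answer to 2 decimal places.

Set 15.6·(1/2)^(t/25.3) = 29.1·(1/2)^(t/0.529).
Taking log₂: log₂(15.6/29.1) = t·(1/25.3 − 1/0.529).
log₂(0.53608) = -0.89947; 1/25.3 − 1/0.529 = -1.8508.
t = -0.89947 / -1.8508 ≈ 0.48598 days.

0.49 days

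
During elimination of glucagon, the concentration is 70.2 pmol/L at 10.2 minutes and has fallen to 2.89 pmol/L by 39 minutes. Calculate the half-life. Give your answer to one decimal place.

6.3 minutes

Over Δt = 39 − 10.2 = 28.8 minutes, the level fell by a factor of 70.2/2.89 ≈ 24.291.
n = log₂(24.291) ≈ 4.6023 half-lives, so t½ = 28.8/4.6023 ≈ 6.2577 minutes.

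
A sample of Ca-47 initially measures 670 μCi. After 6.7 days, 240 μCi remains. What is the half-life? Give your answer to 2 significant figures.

4.5 days

A/A₀ = 240/670 ≈ 0.35821.
n = log₂(2.7917) ≈ 1.4811 half-lives elapsed in 6.7 days.
t½ = 6.7/1.4811 ≈ 4.5236 days.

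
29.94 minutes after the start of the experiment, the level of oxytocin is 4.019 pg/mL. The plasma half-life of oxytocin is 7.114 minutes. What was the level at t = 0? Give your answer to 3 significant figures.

Number of half-lives elapsed: n = 29.94/7.114 ≈ 4.2086.
A₀ = A × 2^n = 4.019 × 2^4.2086 = 4.019 × 18.489 ≈ 74.308 pg/mL.

74.3 pg/mL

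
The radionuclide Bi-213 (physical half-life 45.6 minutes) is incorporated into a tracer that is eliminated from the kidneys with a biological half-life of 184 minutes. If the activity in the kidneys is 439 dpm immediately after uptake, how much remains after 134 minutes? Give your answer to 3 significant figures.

1/t_eff = 1/t_phys + 1/t_biol = 1/45.6 + 1/184 = 0.027365 per minute.
t_eff = 45.6 × 184 / (45.6 + 184) ≈ 36.544 minutes.
Remaining = 439 × (1/2)^(134/36.544) = 439 × (1/2)^3.6669 ≈ 34.565 dpm.

34.6 dpm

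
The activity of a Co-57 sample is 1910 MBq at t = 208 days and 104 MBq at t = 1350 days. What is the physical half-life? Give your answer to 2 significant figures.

Over Δt = 1350 − 208 = 1142 days, the level fell by a factor of 1910/104 ≈ 18.365.
n = log₂(18.365) ≈ 4.1989 half-lives, so t½ = 1142/4.1989 ≈ 271.97 days.

270 days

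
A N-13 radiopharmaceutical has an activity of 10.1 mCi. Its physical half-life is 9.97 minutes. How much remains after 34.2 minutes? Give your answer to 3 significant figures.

Number of half-lives: n = 34.2/9.97 ≈ 3.4303.
Remaining = 10.1 × (1/2)^3.4303 = 10.1 × 0.092764 ≈ 0.93692 mCi.

0.937 mCi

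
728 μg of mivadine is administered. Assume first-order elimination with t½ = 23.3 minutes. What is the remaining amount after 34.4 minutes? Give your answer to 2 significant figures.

260 μg

Number of half-lives: n = 34.4/23.3 ≈ 1.4764.
Remaining = 728 × (1/2)^1.4764 = 728 × 0.35939 ≈ 261.63 μg.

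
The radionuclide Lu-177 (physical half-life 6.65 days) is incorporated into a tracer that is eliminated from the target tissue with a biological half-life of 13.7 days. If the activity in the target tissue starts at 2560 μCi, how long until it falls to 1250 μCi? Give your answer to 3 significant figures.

4.63 days

1/t_eff = 1/t_phys + 1/t_biol = 1/6.65 + 1/13.7 = 0.22337 per day.
t_eff = 6.65 × 13.7 / (6.65 + 13.7) ≈ 4.4769 days.
n = log₂(2560/1250) ≈ 1.0342; t = 1.0342 × 4.4769 ≈ 4.6301 days.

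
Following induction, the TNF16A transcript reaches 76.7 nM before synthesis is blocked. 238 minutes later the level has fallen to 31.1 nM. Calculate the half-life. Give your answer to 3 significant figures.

A/A₀ = 31.1/76.7 ≈ 0.40548.
n = log₂(2.4662) ≈ 1.3023 half-lives elapsed in 238 minutes.
t½ = 238/1.3023 ≈ 182.75 minutes.

183 minutes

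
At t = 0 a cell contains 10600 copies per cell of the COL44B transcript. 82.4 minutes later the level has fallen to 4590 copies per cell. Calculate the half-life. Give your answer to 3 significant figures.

A/A₀ = 4590/10600 ≈ 0.43302.
n = log₂(2.3094) ≈ 1.2075 half-lives elapsed in 82.4 minutes.
t½ = 82.4/1.2075 ≈ 68.24 minutes.

68.2 minutes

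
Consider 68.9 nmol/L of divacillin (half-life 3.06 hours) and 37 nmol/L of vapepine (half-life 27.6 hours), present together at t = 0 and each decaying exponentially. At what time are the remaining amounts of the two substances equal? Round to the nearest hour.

3 hours

Set 68.9·(1/2)^(t/3.06) = 37·(1/2)^(t/27.6).
Taking log₂: log₂(68.9/37) = t·(1/3.06 − 1/27.6).
log₂(1.8622) = 0.89698; 1/3.06 − 1/27.6 = 0.29057.
t = 0.89698 / 0.29057 ≈ 3.087 hours.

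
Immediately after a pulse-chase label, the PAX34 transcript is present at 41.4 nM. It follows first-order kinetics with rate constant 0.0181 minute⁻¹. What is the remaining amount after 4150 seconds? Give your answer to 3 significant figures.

t½ = ln 2 / λ = 0.69315 / 0.0181 ≈ 38.295 minutes.
Convert the elapsed time: 4150 seconds = 69.1667 minutes.
Number of half-lives: n = 69.1667/38.295 ≈ 1.8061.
Remaining = 41.4 × (1/2)^1.8061 = 41.4 × 0.28596 ≈ 11.839 nM.

11.8 nM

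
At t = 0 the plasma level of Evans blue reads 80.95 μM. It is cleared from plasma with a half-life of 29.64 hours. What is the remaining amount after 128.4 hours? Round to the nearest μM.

4 μM

Number of half-lives: n = 128.4/29.64 ≈ 4.332.
Remaining = 80.95 × (1/2)^4.332 = 80.95 × 0.049653 ≈ 4.0194 μM.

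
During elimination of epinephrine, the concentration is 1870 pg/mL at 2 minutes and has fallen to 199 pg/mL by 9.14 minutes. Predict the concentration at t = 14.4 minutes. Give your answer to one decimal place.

38.2 pg/mL

Over Δt = 9.14 − 2 = 7.14 minutes, the level fell by a factor of 1870/199 ≈ 9.397.
n = log₂(9.397) ≈ 3.2322 half-lives, so t½ = 7.14/3.2322 ≈ 2.209 minutes.
From t = 9.14 to t = 14.4: 199 × (1/2)^((14.4−9.14)/2.209) ≈ 38.199 pg/mL.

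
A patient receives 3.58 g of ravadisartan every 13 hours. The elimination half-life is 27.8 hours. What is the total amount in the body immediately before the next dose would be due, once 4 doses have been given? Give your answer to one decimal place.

The 4 doses were given 52, 39, 26, 13 hours ago.
Total = 3.58·(1/2)^(52/27.8) + 3.58·(1/2)^(39/27.8) + 3.58·(1/2)^(26/27.8) + 3.58·(1/2)^(13/27.8)
      = 0.97905 + 1.3539 + 1.8722 + 2.5889 ≈ 6.794 g.

6.8 g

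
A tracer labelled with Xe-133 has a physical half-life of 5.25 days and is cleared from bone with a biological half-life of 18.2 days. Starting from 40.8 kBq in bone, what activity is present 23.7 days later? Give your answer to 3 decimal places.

1/t_eff = 1/t_phys + 1/t_biol = 1/5.25 + 1/18.2 = 0.24542 per day.
t_eff = 5.25 × 18.2 / (5.25 + 18.2) ≈ 4.0746 days.
Remaining = 40.8 × (1/2)^(23.7/4.0746) = 40.8 × (1/2)^5.8165 ≈ 0.72398 kBq.

0.724 kBq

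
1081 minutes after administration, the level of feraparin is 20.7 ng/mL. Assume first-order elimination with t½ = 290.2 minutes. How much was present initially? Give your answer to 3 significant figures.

274 ng/mL

Number of half-lives elapsed: n = 1081/290.2 ≈ 3.725.
A₀ = A × 2^n = 20.7 × 2^3.725 = 20.7 × 13.223 ≈ 273.72 ng/mL.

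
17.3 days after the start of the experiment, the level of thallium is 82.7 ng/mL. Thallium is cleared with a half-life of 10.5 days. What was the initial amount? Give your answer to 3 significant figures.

259 ng/mL

Number of half-lives elapsed: n = 17.3/10.5 ≈ 1.6476.
A₀ = A × 2^n = 82.7 × 2^1.6476 = 82.7 × 3.1332 ≈ 259.11 ng/mL.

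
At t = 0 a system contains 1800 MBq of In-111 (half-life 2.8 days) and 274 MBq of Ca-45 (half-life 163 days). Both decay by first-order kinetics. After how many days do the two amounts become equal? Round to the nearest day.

Set 1800·(1/2)^(t/2.8) = 274·(1/2)^(t/163).
Taking log₂: log₂(1800/274) = t·(1/2.8 − 1/163).
log₂(6.5693) = 2.7157; 1/2.8 − 1/163 = 0.35101.
t = 2.7157 / 0.35101 ≈ 7.737 days.

8 days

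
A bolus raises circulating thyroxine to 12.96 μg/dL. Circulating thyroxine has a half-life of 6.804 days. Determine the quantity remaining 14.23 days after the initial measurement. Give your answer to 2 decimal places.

3.04 μg/dL

Number of half-lives: n = 14.23/6.804 ≈ 2.0914.
Remaining = 12.96 × (1/2)^2.0914 = 12.96 × 0.23465 ≈ 3.0411 μg/dL.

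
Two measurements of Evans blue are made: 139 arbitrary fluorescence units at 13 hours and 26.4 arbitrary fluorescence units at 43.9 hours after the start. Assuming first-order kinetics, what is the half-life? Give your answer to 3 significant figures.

12.9 hours

Over Δt = 43.9 − 13 = 30.9 hours, the level fell by a factor of 139/26.4 ≈ 5.2652.
n = log₂(5.2652) ≈ 2.3965 half-lives, so t½ = 30.9/2.3965 ≈ 12.894 hours.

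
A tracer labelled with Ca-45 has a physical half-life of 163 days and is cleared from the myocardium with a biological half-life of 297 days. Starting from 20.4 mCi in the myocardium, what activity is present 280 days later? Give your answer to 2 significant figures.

1/t_eff = 1/t_phys + 1/t_biol = 1/163 + 1/297 = 0.009502 per day.
t_eff = 163 × 297 / (163 + 297) ≈ 105.24 days.
Remaining = 20.4 × (1/2)^(280/105.24) = 20.4 × (1/2)^2.6606 ≈ 3.2264 mCi.

3.2 mCi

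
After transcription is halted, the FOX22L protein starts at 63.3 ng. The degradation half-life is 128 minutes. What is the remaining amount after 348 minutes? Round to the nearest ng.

10 ng

Number of half-lives: n = 348/128 ≈ 2.7188.
Remaining = 63.3 × (1/2)^2.7188 = 63.3 × 0.15191 ≈ 9.6156 ng.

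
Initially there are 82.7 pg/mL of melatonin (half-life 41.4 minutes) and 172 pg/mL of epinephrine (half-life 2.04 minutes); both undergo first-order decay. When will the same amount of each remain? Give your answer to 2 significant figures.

Set 82.7·(1/2)^(t/41.4) = 172·(1/2)^(t/2.04).
Taking log₂: log₂(82.7/172) = t·(1/41.4 − 1/2.04).
log₂(0.48081) = -1.0564; 1/41.4 − 1/2.04 = -0.46604.
t = -1.0564 / -0.46604 ≈ 2.2669 minutes.

2.3 minutes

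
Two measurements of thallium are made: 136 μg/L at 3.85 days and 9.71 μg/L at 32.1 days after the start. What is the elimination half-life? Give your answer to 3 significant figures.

Over Δt = 32.1 − 3.85 = 28.25 days, the level fell by a factor of 136/9.71 ≈ 14.006.
n = log₂(14.006) ≈ 3.808 half-lives, so t½ = 28.25/3.808 ≈ 7.4186 days.

7.42 days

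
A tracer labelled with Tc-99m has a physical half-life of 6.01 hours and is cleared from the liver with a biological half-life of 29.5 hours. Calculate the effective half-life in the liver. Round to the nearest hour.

1/t_eff = 1/t_phys + 1/t_biol = 1/6.01 + 1/29.5 = 0.20029 per hour.
t_eff = 6.01 × 29.5 / (6.01 + 29.5) ≈ 4.9928 hours.

5 hours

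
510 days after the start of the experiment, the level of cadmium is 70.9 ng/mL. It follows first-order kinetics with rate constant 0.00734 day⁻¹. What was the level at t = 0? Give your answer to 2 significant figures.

t½ = ln 2 / k = 0.69315 / 0.00734 ≈ 94.434 days.
Number of half-lives elapsed: n = 510/94.434 ≈ 5.4006.
A₀ = A × 2^n = 70.9 × 2^5.4006 = 70.9 × 42.241 ≈ 2994.9 ng/mL.

3000 ng/mL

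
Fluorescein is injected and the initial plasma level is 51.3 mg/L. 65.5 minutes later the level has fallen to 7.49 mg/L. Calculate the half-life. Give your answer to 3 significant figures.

A/A₀ = 7.49/51.3 ≈ 0.146.
n = log₂(6.8491) ≈ 2.7759 half-lives elapsed in 65.5 minutes.
t½ = 65.5/2.7759 ≈ 23.596 minutes.

23.6 minutes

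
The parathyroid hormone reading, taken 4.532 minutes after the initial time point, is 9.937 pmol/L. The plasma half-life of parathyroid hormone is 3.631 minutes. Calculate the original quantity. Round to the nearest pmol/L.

24 pmol/L

Number of half-lives elapsed: n = 4.532/3.631 ≈ 1.2481.
A₀ = A × 2^n = 9.937 × 2^1.2481 = 9.937 × 2.3754 ≈ 23.604 pmol/L.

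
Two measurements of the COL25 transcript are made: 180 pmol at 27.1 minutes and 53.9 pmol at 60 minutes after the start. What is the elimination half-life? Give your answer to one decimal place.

Over Δt = 60 − 27.1 = 32.9 minutes, the level fell by a factor of 180/53.9 ≈ 3.3395.
n = log₂(3.3395) ≈ 1.7396 half-lives, so t½ = 32.9/1.7396 ≈ 18.912 minutes.

18.9 minutes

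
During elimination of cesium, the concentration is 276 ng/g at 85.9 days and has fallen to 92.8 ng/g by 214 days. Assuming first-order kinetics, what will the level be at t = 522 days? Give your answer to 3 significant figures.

Over Δt = 214 − 85.9 = 128.1 days, the level fell by a factor of 276/92.8 ≈ 2.9741.
n = log₂(2.9741) ≈ 1.5725 half-lives, so t½ = 128.1/1.5725 ≈ 81.464 days.
From t = 214 to t = 522: 92.8 × (1/2)^((522−214)/81.464) ≈ 6.7517 ng/g.

6.75 ng/g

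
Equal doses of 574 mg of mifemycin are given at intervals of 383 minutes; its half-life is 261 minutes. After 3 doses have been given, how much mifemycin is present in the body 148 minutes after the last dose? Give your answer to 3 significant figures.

578 mg

The 3 doses were given 914, 531, 148 minutes ago.
Total = 574·(1/2)^(914/261) + 574·(1/2)^(531/261) + 574·(1/2)^(148/261)
      = 50.668 + 140.11 + 387.45 ≈ 578.23 mg.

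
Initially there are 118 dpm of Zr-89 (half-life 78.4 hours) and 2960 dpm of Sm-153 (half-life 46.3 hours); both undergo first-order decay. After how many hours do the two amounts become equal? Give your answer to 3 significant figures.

Set 118·(1/2)^(t/78.4) = 2960·(1/2)^(t/46.3).
Taking log₂: log₂(118/2960) = t·(1/78.4 − 1/46.3).
log₂(0.039865) = -4.6487; 1/78.4 − 1/46.3 = -0.0088432.
t = -4.6487 / -0.0088432 ≈ 525.69 hours.

526 hours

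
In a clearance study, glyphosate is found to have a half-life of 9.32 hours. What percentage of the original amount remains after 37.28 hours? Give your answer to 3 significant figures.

n = 37.28/9.32 ≈ 4 half-lives.
Fraction remaining = (1/2)^4 ≈ 0.0625, i.e. 6.25%.

6.25%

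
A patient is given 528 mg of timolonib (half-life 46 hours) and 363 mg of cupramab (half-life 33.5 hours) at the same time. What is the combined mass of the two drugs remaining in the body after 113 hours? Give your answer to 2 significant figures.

timolonib: 528 × (1/2)^(113/46) = 528 × (1/2)^2.4565 ≈ 96.194 mg.
cupramab: 363 × (1/2)^(113/33.5) = 363 × (1/2)^3.3731 ≈ 35.034 mg.
Total = 96.194 + 35.034 ≈ 131.23 mg.

130 mg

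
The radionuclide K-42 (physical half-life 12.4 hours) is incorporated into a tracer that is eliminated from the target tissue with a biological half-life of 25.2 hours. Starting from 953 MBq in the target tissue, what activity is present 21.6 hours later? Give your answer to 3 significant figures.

1/t_eff = 1/t_phys + 1/t_biol = 1/12.4 + 1/25.2 = 0.12033 per hour.
t_eff = 12.4 × 25.2 / (12.4 + 25.2) ≈ 8.3106 hours.
Remaining = 953 × (1/2)^(21.6/8.3106) = 953 × (1/2)^2.5991 ≈ 157.29 MBq.

157 MBq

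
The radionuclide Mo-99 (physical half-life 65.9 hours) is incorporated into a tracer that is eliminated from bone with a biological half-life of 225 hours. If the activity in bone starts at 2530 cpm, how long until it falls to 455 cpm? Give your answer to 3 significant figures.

1/t_eff = 1/t_phys + 1/t_biol = 1/65.9 + 1/225 = 0.019619 per hour.
t_eff = 65.9 × 225 / (65.9 + 225) ≈ 50.971 hours.
n = log₂(2530/455) ≈ 2.4752; t = 2.4752 × 50.971 ≈ 126.16 hours.

126 hours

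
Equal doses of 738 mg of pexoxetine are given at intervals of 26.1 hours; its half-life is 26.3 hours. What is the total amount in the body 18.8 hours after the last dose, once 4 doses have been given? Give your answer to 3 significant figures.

846 mg

The 4 doses were given 97.1, 71, 44.9, 18.8 hours ago.
Total = 738·(1/2)^(97.1/26.3) + 738·(1/2)^(71/26.3) + 738·(1/2)^(44.9/26.3) + 738·(1/2)^(18.8/26.3)
      = 57.102 + 113.6 + 226.01 + 449.65 ≈ 846.36 mg.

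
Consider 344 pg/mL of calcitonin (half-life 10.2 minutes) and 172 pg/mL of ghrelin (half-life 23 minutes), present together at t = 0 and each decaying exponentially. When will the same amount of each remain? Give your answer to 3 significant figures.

Set 344·(1/2)^(t/10.2) = 172·(1/2)^(t/23).
Taking log₂: log₂(344/172) = t·(1/10.2 − 1/23).
log₂(2) = 1; 1/10.2 − 1/23 = 0.054561.
t = 1 / 0.054561 ≈ 18.328 minutes.

18.3 minutes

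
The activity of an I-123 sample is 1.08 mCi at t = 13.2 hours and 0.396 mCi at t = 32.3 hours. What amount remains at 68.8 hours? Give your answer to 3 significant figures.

Over Δt = 32.3 − 13.2 = 19.1 hours, the level fell by a factor of 1.08/0.396 ≈ 2.7273.
n = log₂(2.7273) ≈ 1.4475 half-lives, so t½ = 19.1/1.4475 ≈ 13.196 hours.
From t = 32.3 to t = 68.8: 0.396 × (1/2)^((68.8−32.3)/13.196) ≈ 0.058213 mCi.

0.0582 mCi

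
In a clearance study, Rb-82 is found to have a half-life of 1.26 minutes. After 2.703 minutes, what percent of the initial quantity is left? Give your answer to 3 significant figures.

22.6%

n = 2.703/1.26 ≈ 2.1452 half-lives.
Fraction remaining = (1/2)^2.1452 ≈ 0.22606, i.e. 22.606%.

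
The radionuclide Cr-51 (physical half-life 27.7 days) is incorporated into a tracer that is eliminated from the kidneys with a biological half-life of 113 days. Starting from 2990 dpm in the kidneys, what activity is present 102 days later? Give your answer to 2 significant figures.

1/t_eff = 1/t_phys + 1/t_biol = 1/27.7 + 1/113 = 0.044951 per day.
t_eff = 27.7 × 113 / (27.7 + 113) ≈ 22.247 days.
Remaining = 2990 × (1/2)^(102/22.247) = 2990 × (1/2)^4.585 ≈ 124.58 dpm.

120 dpm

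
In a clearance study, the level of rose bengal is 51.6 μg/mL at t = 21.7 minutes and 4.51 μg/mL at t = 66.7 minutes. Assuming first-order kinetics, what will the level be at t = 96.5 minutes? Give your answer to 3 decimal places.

0.898 μg/mL

Over Δt = 66.7 − 21.7 = 45 minutes, the level fell by a factor of 51.6/4.51 ≈ 11.441.
n = log₂(11.441) ≈ 3.5162 half-lives, so t½ = 45/3.5162 ≈ 12.798 minutes.
From t = 66.7 to t = 96.5: 4.51 × (1/2)^((96.5−66.7)/12.798) ≈ 0.89791 μg/mL.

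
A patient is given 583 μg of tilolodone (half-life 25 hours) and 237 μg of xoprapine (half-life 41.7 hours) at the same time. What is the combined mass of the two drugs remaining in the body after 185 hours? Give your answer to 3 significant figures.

14.4 μg

tilolodone: 583 × (1/2)^(185/25) = 583 × (1/2)^7.4 ≈ 3.4518 μg.
xoprapine: 237 × (1/2)^(185/41.7) = 237 × (1/2)^4.4365 ≈ 10.946 μg.
Total = 3.4518 + 10.946 ≈ 14.398 μg.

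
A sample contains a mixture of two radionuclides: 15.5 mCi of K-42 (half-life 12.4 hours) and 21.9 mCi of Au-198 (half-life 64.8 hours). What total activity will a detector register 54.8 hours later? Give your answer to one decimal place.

K-42: 15.5 × (1/2)^(54.8/12.4) = 15.5 × (1/2)^4.4194 ≈ 0.72439 mCi.
Au-198: 21.9 × (1/2)^(54.8/64.8) = 21.9 × (1/2)^0.84568 ≈ 12.186 mCi.
Total = 0.72439 + 12.186 ≈ 12.911 mCi.

12.9 mCi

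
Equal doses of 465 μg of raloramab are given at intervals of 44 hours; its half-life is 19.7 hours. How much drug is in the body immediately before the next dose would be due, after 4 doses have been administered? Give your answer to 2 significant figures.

130 μg

The 4 doses were given 176, 132, 88, 44 hours ago.
Total = 465·(1/2)^(176/19.7) + 465·(1/2)^(132/19.7) + 465·(1/2)^(88/19.7) + 465·(1/2)^(44/19.7)
      = 0.95071 + 4.4709 + 21.026 + 98.878 ≈ 125.33 μg.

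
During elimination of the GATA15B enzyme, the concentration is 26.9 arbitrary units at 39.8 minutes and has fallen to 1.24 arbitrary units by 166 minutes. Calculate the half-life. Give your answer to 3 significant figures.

28.4 minutes

Over Δt = 166 − 39.8 = 126.2 minutes, the level fell by a factor of 26.9/1.24 ≈ 21.694.
n = log₂(21.694) ≈ 4.4392 half-lives, so t½ = 126.2/4.4392 ≈ 28.429 minutes.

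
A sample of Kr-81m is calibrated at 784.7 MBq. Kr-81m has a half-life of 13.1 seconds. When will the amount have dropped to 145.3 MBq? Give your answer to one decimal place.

31.9 seconds

Fraction remaining = 145.3/784.7 ≈ 0.18517.
n = log₂(784.7/145.3) = ln(5.4006)/ln 2 ≈ 2.4331 half-lives.
t = n × t½ = 2.4331 × 13.1 ≈ 31.874 seconds.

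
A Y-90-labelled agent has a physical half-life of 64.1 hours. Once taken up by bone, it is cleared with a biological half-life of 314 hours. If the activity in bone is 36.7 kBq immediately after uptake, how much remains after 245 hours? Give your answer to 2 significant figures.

1/t_eff = 1/t_phys + 1/t_biol = 1/64.1 + 1/314 = 0.018785 per hour.
t_eff = 64.1 × 314 / (64.1 + 314) ≈ 53.233 hours.
Remaining = 36.7 × (1/2)^(245/53.233) = 36.7 × (1/2)^4.6024 ≈ 1.5108 kBq.

1.5 kBq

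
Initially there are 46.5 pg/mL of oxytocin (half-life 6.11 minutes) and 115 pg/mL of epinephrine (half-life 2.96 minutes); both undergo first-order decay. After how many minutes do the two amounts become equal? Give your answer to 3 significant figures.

Set 46.5·(1/2)^(t/6.11) = 115·(1/2)^(t/2.96).
Taking log₂: log₂(46.5/115) = t·(1/6.11 − 1/2.96).
log₂(0.40435) = -1.3063; 1/6.11 − 1/2.96 = -0.17417.
t = -1.3063 / -0.17417 ≈ 7.5002 minutes.

7.50 minutes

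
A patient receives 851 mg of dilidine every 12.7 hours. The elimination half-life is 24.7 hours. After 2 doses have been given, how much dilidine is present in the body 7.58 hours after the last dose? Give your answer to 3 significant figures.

The 2 doses were given 20.28, 7.58 hours ago.
Total = 851·(1/2)^(20.28/24.7) + 851·(1/2)^(7.58/24.7)
      = 481.69 + 687.94 ≈ 1169.6 mg.

1170 mg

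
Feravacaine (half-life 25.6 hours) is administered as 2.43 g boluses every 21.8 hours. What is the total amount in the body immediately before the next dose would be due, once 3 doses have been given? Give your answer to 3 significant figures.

The 3 doses were given 65.4, 43.6, 21.8 hours ago.
Total = 2.43·(1/2)^(65.4/25.6) + 2.43·(1/2)^(43.6/25.6) + 2.43·(1/2)^(21.8/25.6)
      = 0.41359 + 0.7463 + 1.3467 ≈ 2.5066 g.

2.51 g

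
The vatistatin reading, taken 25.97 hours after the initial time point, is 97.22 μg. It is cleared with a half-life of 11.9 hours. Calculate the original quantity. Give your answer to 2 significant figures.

440 μg

Number of half-lives elapsed: n = 25.97/11.9 ≈ 2.1824.
A₀ = A × 2^n = 97.22 × 2^2.1824 = 97.22 × 4.5389 ≈ 441.27 μg.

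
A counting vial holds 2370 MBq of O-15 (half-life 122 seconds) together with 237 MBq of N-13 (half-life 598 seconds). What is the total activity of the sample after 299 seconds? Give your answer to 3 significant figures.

601 MBq

O-15: 2370 × (1/2)^(299/122) = 2370 × (1/2)^2.4508 ≈ 433.49 MBq.
N-13: 237 × (1/2)^(299/598) = 237 × (1/2)^0.5 ≈ 167.58 MBq.
Total = 433.49 + 167.58 ≈ 601.07 MBq.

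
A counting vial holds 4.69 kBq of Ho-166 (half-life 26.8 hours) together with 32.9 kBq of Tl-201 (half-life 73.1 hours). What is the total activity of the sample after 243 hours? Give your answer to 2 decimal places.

Ho-166: 4.69 × (1/2)^(243/26.8) = 4.69 × (1/2)^9.0672 ≈ 0.0087435 kBq.
Tl-201: 32.9 × (1/2)^(243/73.1) = 32.9 × (1/2)^3.3242 ≈ 3.2848 kBq.
Total = 0.0087435 + 3.2848 ≈ 3.2935 kBq.

3.29 kBq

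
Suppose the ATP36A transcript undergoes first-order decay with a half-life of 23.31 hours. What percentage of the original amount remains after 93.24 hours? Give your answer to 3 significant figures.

n = 93.24/23.31 ≈ 4 half-lives.
Fraction remaining = (1/2)^4 ≈ 0.0625, i.e. 6.25%.

6.25%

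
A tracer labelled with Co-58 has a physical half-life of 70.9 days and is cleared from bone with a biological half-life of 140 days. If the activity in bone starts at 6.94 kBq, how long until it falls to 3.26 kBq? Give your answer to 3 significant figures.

1/t_eff = 1/t_phys + 1/t_biol = 1/70.9 + 1/140 = 0.021247 per day.
t_eff = 70.9 × 140 / (70.9 + 140) ≈ 47.065 days.
n = log₂(6.94/3.26) ≈ 1.0901; t = 1.0901 × 47.065 ≈ 51.304 days.

51.3 days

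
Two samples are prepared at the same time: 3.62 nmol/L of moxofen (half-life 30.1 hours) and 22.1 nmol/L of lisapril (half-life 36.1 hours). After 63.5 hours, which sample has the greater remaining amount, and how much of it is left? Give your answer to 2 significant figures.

moxofen: 3.62 × (1/2)^2.1096 ≈ 0.83877 nmol/L.
lisapril: 22.1 × (1/2)^1.759 ≈ 6.5295 nmol/L.
Lisapril has more remaining, at ≈ 6.5295 nmol/L.

lisapril, 6.5 nmol/L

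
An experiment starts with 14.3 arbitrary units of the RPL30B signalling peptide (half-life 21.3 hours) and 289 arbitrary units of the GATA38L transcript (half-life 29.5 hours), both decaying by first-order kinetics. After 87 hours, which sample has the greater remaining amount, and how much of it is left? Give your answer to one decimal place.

GATA38L transcript, 37.4 arbitrary units

RPL30B signalling peptide: 14.3 × (1/2)^4.0845 ≈ 0.8429 arbitrary units.
GATA38L transcript: 289 × (1/2)^2.9492 ≈ 37.421 arbitrary units.
GATA38L transcript has more remaining, at ≈ 37.421 arbitrary units.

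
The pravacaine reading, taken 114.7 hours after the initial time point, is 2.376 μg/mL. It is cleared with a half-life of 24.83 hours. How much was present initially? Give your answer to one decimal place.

58.4 μg/mL

Number of half-lives elapsed: n = 114.7/24.83 ≈ 4.6194.
A₀ = A × 2^n = 2.376 × 2^4.6194 = 2.376 × 24.58 ≈ 58.402 μg/mL.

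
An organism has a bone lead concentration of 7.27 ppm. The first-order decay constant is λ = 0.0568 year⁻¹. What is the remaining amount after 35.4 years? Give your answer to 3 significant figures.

t½ = ln 2 / λ = 0.69315 / 0.0568 ≈ 12.203 years.
Number of half-lives: n = 35.4/12.203 ≈ 2.9009.
Remaining = 7.27 × (1/2)^2.9009 = 7.27 × 0.13389 ≈ 0.9734 ppm.

0.973 ppm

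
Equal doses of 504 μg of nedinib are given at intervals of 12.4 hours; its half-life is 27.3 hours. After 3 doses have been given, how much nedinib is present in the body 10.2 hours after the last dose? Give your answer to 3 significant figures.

880 μg

The 3 doses were given 35, 22.6, 10.2 hours ago.
Total = 504·(1/2)^(35/27.3) + 504·(1/2)^(22.6/27.3) + 504·(1/2)^(10.2/27.3)
      = 207.25 + 283.94 + 389.01 ≈ 880.2 μg.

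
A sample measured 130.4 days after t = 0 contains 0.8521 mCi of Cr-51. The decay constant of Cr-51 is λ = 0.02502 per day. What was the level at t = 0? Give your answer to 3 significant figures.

22.3 mCi

t½ = ln 2 / λ = 0.69315 / 0.02502 ≈ 27.704 days.
Number of half-lives elapsed: n = 130.4/27.704 ≈ 4.7069.
A₀ = A × 2^n = 0.8521 × 2^4.7069 = 0.8521 × 26.118 ≈ 22.255 mCi.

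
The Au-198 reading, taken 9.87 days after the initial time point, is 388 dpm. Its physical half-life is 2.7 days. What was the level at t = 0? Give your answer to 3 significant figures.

4890 dpm

Number of half-lives elapsed: n = 9.87/2.7 ≈ 3.6556.
A₀ = A × 2^n = 388 × 2^3.6556 = 388 × 12.602 ≈ 4889.5 dpm.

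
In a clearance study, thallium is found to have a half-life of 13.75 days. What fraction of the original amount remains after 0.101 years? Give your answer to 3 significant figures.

0.101 years = 36.865 days.
n = 36.865/13.75 ≈ 2.6811 half-lives.
Fraction remaining = (1/2)^2.6811 ≈ 0.15592.

0.156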